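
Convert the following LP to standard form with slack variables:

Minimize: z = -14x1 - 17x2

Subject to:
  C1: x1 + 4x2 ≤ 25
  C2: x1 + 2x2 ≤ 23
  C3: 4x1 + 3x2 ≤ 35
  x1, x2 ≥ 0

min z = -14x1 - 17x2

s.t.
  x1 + 4x2 + s1 = 25
  x1 + 2x2 + s2 = 23
  4x1 + 3x2 + s3 = 35
  x1, x2, s1, s2, s3 ≥ 0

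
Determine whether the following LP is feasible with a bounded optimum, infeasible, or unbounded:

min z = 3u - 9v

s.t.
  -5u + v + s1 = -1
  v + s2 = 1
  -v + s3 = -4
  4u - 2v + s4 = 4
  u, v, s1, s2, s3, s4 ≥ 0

Infeasible (no feasible solution exists)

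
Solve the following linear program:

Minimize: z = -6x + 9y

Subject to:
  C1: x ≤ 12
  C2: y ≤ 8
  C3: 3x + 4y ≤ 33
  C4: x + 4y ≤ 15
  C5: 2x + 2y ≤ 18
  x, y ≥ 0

Evaluate the objective at each vertex of the feasible region:
  z(0, 0) = 0
  z(9, 0) = -54  ←
  z(7, 2) = -24
  z(0, 3.75) = 33.75
The minimum is at x = 9, y = 0.

x = 9, y = 0, z = -54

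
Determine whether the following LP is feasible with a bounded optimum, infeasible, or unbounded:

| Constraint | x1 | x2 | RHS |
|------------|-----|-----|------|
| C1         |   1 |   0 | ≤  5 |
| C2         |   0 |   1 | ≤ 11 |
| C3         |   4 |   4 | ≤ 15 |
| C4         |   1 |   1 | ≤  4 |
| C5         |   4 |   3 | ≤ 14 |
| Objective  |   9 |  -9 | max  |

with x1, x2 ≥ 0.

Feasible with a bounded optimal solution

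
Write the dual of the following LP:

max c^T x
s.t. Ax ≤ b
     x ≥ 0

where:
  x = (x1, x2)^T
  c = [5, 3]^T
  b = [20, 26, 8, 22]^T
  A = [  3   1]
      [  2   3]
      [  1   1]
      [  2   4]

Primal max cᵀx s.t. Ax ≤ b, x ≥ 0  →  Dual min bᵀy s.t. Aᵀy ≥ c, y ≥ 0.

Minimize: z = 20y1 + 26y2 + 8y3 + 22y4

Subject to:
  3y1 + 2y2 + y3 + 2y4 ≥ 5
  y1 + 3y2 + y3 + 4y4 ≥ 3
  y1, y2, y3, y4 ≥ 0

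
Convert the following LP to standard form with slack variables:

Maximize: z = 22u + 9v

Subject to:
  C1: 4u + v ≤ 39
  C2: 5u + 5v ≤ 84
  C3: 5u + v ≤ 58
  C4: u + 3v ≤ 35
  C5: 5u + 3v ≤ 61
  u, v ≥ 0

max z = 22u + 9v

s.t.
  4u + v + s1 = 39
  5u + 5v + s2 = 84
  5u + v + s3 = 58
  u + 3v + s4 = 35
  5u + 3v + s5 = 61
  u, v, s1, s2, s3, s4, s5 ≥ 0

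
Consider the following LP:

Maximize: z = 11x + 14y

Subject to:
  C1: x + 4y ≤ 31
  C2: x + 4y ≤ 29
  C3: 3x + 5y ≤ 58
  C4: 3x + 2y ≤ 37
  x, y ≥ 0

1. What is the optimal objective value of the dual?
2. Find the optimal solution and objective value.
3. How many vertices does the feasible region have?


1. 169
2. x = 9, y = 5, z = 169
3. 4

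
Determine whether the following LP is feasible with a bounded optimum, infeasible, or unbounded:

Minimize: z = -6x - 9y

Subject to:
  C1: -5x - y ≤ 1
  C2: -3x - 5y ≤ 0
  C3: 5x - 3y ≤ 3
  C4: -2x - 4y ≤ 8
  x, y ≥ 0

Unbounded (objective can decrease without bound)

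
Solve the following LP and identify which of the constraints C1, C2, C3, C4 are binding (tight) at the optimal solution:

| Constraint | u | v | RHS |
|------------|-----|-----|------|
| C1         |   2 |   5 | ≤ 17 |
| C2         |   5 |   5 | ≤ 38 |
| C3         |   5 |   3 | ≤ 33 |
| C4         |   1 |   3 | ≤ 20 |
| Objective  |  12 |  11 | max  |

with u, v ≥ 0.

At u = 6, v = 1, compute slack b - a·x for each constraint:
  C1: 17 − 17 = 0  (binding)
  C2: 38 − 35 = 3  (slack)
  C3: 33 − 33 = 0  (binding)
  C4: 20 − 9 = 11  (slack)

Optimal: u = 6, v = 1
Binding: C1, C3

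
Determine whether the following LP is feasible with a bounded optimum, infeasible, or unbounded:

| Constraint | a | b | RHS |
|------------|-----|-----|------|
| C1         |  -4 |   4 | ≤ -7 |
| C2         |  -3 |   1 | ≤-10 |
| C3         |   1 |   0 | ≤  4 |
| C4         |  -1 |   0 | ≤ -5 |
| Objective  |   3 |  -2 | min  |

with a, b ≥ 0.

Infeasible (no feasible solution exists)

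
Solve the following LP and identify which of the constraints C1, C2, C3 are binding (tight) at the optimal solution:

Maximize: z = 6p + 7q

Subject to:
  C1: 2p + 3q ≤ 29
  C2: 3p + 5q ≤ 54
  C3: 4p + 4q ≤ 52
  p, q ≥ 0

At p = 10, q = 3, compute slack b - a·x for each constraint:
  C1: 29 − 29 = 0  (binding)
  C2: 54 − 45 = 9  (slack)
  C3: 52 − 52 = 0  (binding)

Optimal: p = 10, q = 3
Binding: C1, C3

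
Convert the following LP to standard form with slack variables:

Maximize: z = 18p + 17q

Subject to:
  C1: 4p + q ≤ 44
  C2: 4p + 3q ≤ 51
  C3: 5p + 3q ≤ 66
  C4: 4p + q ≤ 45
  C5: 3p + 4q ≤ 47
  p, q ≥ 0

max z = 18p + 17q

s.t.
  4p + q + s1 = 44
  4p + 3q + s2 = 51
  5p + 3q + s3 = 66
  4p + q + s4 = 45
  3p + 4q + s5 = 47
  p, q, s1, s2, s3, s4, s5 ≥ 0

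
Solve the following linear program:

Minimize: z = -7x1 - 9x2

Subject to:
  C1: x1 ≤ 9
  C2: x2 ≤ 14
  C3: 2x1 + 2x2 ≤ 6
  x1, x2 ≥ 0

Evaluate the objective at each vertex of the feasible region:
  z(0, 0) = 0
  z(3, 0) = -21
  z(0, 3) = -27  ←
The minimum is at x1 = 0, x2 = 3.

x1 = 0, x2 = 3, z = -27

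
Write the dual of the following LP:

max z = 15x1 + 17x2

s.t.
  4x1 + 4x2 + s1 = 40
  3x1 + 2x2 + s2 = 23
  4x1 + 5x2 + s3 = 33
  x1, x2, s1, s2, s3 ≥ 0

Primal max cᵀx s.t. Ax ≤ b, x ≥ 0  →  Dual min bᵀy s.t. Aᵀy ≥ c, y ≥ 0.

Minimize: z = 40y1 + 23y2 + 33y3

Subject to:
  4y1 + 3y2 + 4y3 ≥ 15
  4y1 + 2y2 + 5y3 ≥ 17
  y1, y2, y3 ≥ 0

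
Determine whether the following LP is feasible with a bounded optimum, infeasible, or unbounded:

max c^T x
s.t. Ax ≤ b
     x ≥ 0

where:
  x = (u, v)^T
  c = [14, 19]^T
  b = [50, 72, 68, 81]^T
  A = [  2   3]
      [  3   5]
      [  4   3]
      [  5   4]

Feasible with a bounded optimal solution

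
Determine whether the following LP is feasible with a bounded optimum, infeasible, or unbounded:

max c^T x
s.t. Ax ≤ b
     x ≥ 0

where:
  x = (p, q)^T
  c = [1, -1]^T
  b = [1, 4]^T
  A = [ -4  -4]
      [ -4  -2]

Unbounded (objective can increase without bound)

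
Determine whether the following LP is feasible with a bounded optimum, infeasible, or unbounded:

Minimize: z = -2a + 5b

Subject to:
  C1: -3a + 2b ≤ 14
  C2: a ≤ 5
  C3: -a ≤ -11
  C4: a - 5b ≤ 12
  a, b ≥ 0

Infeasible (no feasible solution exists)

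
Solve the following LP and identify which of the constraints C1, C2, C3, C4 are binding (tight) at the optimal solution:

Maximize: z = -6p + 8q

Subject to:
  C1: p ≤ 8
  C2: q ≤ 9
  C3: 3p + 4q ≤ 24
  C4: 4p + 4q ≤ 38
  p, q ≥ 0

At p = 0, q = 6, compute slack b - a·x for each constraint:
  C1: 8 − 0 = 8  (slack)
  C2: 9 − 6 = 3  (slack)
  C3: 24 − 24 = 0  (binding)
  C4: 38 − 24 = 14  (slack)

Optimal: p = 0, q = 6
Binding: C3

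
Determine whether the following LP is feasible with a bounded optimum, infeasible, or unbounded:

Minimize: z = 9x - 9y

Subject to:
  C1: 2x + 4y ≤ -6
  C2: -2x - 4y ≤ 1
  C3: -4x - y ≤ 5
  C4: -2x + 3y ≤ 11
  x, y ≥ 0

Infeasible (no feasible solution exists)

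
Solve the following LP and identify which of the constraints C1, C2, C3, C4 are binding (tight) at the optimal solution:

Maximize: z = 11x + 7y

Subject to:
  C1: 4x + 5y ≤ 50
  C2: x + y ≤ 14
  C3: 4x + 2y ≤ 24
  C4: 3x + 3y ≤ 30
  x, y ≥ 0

At x = 2, y = 8, compute slack b - a·x for each constraint:
  C1: 50 − 48 = 2  (slack)
  C2: 14 − 10 = 4  (slack)
  C3: 24 − 24 = 0  (binding)
  C4: 30 − 30 = 0  (binding)

Optimal: x = 2, y = 8
Binding: C3, C4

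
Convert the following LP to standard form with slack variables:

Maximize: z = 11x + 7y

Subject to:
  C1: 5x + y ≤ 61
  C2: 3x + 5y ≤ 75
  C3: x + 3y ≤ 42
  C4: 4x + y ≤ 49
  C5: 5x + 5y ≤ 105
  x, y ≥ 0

max z = 11x + 7y

s.t.
  5x + y + s1 = 61
  3x + 5y + s2 = 75
  x + 3y + s3 = 42
  4x + y + s4 = 49
  5x + 5y + s5 = 105
  x, y, s1, s2, s3, s4, s5 ≥ 0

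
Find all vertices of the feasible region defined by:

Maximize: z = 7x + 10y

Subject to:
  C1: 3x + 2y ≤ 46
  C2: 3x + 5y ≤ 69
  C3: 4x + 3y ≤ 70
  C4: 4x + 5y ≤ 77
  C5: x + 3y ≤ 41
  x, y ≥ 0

(0, 0), (15.33, 0), (10.86, 6.714), (8, 9), (0.5, 13.5), (0, 13.67)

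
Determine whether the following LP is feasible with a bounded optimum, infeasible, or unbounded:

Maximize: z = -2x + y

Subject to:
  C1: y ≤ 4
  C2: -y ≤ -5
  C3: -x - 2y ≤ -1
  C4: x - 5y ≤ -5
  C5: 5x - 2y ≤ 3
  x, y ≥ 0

Infeasible (no feasible solution exists)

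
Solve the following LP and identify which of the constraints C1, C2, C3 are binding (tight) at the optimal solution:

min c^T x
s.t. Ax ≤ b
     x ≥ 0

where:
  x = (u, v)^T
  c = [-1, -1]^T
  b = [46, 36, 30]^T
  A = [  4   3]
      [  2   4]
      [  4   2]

At u = 4, v = 7, compute slack b - a·x for each constraint:
  C1: 46 − 37 = 9  (slack)
  C2: 36 − 36 = 0  (binding)
  C3: 30 − 30 = 0  (binding)

Optimal: u = 4, v = 7
Binding: C2, C3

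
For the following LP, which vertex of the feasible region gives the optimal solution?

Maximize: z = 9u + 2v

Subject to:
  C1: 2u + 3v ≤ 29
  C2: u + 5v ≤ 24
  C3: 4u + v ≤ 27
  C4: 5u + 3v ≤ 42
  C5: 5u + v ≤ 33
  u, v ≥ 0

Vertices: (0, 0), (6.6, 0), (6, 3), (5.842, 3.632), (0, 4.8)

Evaluate the objective at each vertex of the feasible region:
  z(0, 0) = 0
  z(6.6, 0) = 59.4
  z(6, 3) = 60  ←
  z(5.842, 3.632) = 59.84
  z(0, 4.8) = 9.6
The maximum is at u = 6, v = 3.

(6, 3)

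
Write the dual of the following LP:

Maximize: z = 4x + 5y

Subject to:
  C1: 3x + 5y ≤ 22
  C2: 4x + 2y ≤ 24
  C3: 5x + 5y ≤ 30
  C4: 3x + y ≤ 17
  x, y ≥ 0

Primal max cᵀx s.t. Ax ≤ b, x ≥ 0  →  Dual min bᵀy s.t. Aᵀy ≥ c, y ≥ 0.

Minimize: z = 22y1 + 24y2 + 30y3 + 17y4

Subject to:
  3y1 + 4y2 + 5y3 + 3y4 ≥ 4
  5y1 + 2y2 + 5y3 + y4 ≥ 5
  y1, y2, y3, y4 ≥ 0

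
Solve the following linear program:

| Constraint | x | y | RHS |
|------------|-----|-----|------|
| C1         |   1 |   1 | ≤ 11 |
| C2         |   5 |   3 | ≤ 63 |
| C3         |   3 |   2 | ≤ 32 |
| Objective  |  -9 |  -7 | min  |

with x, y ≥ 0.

Evaluate the objective at each vertex of the feasible region:
  z(0, 0) = 0
  z(10.67, 0) = -96
  z(10, 1) = -97  ←
  z(0, 11) = -77
The minimum is at x = 10, y = 1.

x = 10, y = 1, z = -97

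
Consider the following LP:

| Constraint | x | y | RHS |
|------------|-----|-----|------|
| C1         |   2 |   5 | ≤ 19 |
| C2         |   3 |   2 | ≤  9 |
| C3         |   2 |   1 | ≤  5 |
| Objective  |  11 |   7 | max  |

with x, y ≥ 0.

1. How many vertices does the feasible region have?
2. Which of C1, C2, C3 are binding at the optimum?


1. 5
2. C2, C3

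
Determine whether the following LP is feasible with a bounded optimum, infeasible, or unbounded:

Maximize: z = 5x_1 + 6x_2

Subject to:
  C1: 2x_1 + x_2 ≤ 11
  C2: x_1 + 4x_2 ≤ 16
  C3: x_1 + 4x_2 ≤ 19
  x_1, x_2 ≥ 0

Feasible with a bounded optimal solution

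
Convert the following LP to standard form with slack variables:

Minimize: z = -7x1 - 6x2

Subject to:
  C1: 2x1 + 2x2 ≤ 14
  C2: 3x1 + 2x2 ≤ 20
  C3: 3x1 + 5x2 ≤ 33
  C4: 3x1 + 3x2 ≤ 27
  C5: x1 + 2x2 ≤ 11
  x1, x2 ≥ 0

min z = -7x1 - 6x2

s.t.
  2x1 + 2x2 + s1 = 14
  3x1 + 2x2 + s2 = 20
  3x1 + 5x2 + s3 = 33
  3x1 + 3x2 + s4 = 27
  x1 + 2x2 + s5 = 11
  x1, x2, s1, s2, s3, s4, s5 ≥ 0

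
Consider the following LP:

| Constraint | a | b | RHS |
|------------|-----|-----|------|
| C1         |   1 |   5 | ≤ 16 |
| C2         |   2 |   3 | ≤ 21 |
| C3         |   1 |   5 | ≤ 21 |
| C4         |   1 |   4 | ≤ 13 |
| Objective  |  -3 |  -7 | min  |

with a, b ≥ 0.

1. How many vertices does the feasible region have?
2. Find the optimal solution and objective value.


1. 5
2. a = 9, b = 1, z = -34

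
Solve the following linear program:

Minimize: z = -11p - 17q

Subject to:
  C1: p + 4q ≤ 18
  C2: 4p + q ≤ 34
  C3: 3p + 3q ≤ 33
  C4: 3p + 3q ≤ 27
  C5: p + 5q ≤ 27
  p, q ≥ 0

Evaluate the objective at each vertex of the feasible region:
  z(0, 0) = 0
  z(8.5, 0) = -93.5
  z(8.333, 0.6667) = -103
  z(6, 3) = -117  ←
  z(0, 4.5) = -76.5
The minimum is at p = 6, q = 3.

p = 6, q = 3, z = -117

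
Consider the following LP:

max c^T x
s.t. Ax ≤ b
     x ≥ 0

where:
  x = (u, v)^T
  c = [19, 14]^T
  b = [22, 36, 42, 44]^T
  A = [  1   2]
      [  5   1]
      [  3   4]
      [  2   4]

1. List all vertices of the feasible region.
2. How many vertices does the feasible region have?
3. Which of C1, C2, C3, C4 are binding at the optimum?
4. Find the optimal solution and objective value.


1. (0, 0), (7.2, 0), (6, 6), (0, 10.5)
2. 4
3. C2, C3
4. u = 6, v = 6, z = 198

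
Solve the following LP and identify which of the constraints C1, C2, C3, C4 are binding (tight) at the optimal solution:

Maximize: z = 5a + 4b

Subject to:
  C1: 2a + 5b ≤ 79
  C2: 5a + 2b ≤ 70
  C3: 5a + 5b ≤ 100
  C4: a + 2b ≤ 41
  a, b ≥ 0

At a = 10, b = 10, compute slack b - a·x for each constraint:
  C1: 79 − 70 = 9  (slack)
  C2: 70 − 70 = 0  (binding)
  C3: 100 − 100 = 0  (binding)
  C4: 41 − 30 = 11  (slack)

Optimal: a = 10, b = 10
Binding: C2, C3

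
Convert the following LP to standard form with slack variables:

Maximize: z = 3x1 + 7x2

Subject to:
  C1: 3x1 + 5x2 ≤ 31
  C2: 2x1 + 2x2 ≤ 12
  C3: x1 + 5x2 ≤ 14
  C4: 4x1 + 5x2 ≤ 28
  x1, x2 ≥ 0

max z = 3x1 + 7x2

s.t.
  3x1 + 5x2 + s1 = 31
  2x1 + 2x2 + s2 = 12
  x1 + 5x2 + s3 = 14
  4x1 + 5x2 + s4 = 28
  x1, x2, s1, s2, s3, s4 ≥ 0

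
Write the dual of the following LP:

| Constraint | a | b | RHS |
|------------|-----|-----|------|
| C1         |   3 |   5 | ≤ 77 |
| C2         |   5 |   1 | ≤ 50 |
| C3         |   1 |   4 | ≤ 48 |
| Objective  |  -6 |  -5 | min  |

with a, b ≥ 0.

Primal min cᵀx s.t. Ax ≤ b, x ≥ 0  →  Dual max −bᵀy s.t. Aᵀy ≥ −c, y ≥ 0.

Maximize: z = -77y1 - 50y2 - 48y3

Subject to:
  3y1 + 5y2 + y3 ≥ 6
  5y1 + y2 + 4y3 ≥ 5
  y1, y2, y3 ≥ 0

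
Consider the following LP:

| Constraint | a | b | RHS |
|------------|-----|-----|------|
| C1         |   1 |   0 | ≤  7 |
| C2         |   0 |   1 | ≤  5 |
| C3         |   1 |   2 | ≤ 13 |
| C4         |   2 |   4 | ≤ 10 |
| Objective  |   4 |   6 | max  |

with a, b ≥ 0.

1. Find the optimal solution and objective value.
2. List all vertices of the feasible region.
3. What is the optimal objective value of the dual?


1. a = 5, b = 0, z = 20
2. (0, 0), (5, 0), (0, 2.5)
3. 20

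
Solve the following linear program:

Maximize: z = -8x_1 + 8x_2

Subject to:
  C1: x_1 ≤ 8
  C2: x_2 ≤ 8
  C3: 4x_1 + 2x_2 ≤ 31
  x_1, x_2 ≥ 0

Evaluate the objective at each vertex of the feasible region:
  z(0, 0) = 0
  z(7.75, 0) = -62
  z(3.75, 8) = 34
  z(0, 8) = 64  ←
The maximum is at x_1 = 0, x_2 = 8.

x_1 = 0, x_2 = 8, z = 64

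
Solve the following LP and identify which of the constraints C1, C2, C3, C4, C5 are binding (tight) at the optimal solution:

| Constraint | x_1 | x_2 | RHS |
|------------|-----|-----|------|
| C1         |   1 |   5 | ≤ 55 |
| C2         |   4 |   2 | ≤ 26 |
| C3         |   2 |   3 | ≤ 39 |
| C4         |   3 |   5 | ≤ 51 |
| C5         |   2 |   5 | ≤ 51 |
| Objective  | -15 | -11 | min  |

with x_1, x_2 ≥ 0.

At x_1 = 2, x_2 = 9, compute slack b - a·x for each constraint:
  C1: 55 − 47 = 8  (slack)
  C2: 26 − 26 = 0  (binding)
  C3: 39 − 31 = 8  (slack)
  C4: 51 − 51 = 0  (binding)
  C5: 51 − 49 = 2  (slack)

Optimal: x_1 = 2, x_2 = 9
Binding: C2, C4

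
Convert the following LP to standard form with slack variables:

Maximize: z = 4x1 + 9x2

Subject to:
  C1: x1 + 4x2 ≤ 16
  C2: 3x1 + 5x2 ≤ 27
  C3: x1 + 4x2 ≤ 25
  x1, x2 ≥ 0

max z = 4x1 + 9x2

s.t.
  x1 + 4x2 + s1 = 16
  3x1 + 5x2 + s2 = 27
  x1 + 4x2 + s3 = 25
  x1, x2, s1, s2, s3 ≥ 0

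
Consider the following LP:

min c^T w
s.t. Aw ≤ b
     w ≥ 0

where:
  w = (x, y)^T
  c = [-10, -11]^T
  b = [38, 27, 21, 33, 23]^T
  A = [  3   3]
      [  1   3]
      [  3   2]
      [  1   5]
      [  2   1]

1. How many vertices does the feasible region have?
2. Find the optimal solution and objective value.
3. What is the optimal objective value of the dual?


1. 4
2. x = 3, y = 6, z = -96
3. -96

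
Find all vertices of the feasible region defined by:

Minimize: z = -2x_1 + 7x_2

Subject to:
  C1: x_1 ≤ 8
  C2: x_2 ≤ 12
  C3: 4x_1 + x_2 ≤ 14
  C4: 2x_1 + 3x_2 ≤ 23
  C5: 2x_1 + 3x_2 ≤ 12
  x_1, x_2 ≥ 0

(0, 0), (3.5, 0), (3, 2), (0, 4)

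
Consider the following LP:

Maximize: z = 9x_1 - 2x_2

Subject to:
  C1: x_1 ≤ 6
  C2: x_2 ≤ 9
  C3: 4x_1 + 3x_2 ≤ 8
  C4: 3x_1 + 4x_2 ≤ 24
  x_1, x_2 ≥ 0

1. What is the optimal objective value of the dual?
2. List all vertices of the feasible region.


1. 18
2. (0, 0), (2, 0), (0, 2.667)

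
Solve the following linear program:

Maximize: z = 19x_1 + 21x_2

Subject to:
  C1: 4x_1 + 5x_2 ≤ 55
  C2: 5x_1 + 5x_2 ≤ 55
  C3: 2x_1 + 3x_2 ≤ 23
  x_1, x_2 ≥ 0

Evaluate the objective at each vertex of the feasible region:
  z(0, 0) = 0
  z(11, 0) = 209
  z(10, 1) = 211  ←
  z(0, 7.667) = 161
The maximum is at x_1 = 10, x_2 = 1.

x_1 = 10, x_2 = 1, z = 211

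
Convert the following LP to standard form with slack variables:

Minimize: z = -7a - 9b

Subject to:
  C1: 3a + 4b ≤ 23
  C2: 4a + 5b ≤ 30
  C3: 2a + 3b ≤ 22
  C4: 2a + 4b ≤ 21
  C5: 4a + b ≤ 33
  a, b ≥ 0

min z = -7a - 9b

s.t.
  3a + 4b + s1 = 23
  4a + 5b + s2 = 30
  2a + 3b + s3 = 22
  2a + 4b + s4 = 21
  4a + b + s5 = 33
  a, b, s1, s2, s3, s4, s5 ≥ 0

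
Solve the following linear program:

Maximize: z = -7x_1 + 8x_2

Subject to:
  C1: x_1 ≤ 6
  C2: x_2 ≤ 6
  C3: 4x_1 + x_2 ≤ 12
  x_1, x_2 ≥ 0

Evaluate the objective at each vertex of the feasible region:
  z(0, 0) = 0
  z(3, 0) = -21
  z(1.5, 6) = 37.5
  z(0, 6) = 48  ←
The maximum is at x_1 = 0, x_2 = 6.

x_1 = 0, x_2 = 6, z = 48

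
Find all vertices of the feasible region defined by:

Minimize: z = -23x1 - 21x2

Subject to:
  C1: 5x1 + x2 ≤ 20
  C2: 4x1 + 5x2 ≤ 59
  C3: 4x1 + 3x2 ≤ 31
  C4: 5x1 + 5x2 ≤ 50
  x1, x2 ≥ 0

(0, 0), (4, 0), (2.636, 6.818), (1, 9), (0, 10)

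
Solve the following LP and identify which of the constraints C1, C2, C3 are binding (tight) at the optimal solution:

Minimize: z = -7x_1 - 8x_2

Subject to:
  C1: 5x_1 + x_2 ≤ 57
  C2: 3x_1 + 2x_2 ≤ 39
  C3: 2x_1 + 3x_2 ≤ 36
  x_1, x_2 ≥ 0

At x_1 = 9, x_2 = 6, compute slack b - a·x for each constraint:
  C1: 57 − 51 = 6  (slack)
  C2: 39 − 39 = 0  (binding)
  C3: 36 − 36 = 0  (binding)

Optimal: x_1 = 9, x_2 = 6
Binding: C2, C3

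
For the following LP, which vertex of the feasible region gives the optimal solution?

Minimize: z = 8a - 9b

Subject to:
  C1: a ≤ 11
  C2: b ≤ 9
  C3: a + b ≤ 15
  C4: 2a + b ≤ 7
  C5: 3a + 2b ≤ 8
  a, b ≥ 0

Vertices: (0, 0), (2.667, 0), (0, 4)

Evaluate the objective at each vertex of the feasible region:
  z(0, 0) = 0
  z(2.667, 0) = 21.33
  z(0, 4) = -36  ←
The minimum is at a = 0, b = 4.

(0, 4)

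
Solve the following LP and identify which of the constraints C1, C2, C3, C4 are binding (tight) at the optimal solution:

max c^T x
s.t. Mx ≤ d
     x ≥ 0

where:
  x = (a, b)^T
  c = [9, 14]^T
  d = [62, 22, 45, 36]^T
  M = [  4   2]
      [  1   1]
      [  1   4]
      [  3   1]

At a = 9, b = 9, compute slack b - a·x for each constraint:
  C1: 62 − 54 = 8  (slack)
  C2: 22 − 18 = 4  (slack)
  C3: 45 − 45 = 0  (binding)
  C4: 36 − 36 = 0  (binding)

Optimal: a = 9, b = 9
Binding: C3, C4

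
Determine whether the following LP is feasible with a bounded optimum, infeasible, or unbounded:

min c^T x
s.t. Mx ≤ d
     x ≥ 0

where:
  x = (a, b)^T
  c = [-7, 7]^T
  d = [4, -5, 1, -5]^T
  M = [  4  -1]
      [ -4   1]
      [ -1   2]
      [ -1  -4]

Infeasible (no feasible solution exists)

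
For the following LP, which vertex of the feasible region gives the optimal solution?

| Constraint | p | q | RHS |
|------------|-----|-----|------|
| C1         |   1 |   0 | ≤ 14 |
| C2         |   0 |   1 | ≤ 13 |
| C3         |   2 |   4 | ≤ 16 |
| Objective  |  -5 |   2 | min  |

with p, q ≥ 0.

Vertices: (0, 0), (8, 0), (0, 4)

Evaluate the objective at each vertex of the feasible region:
  z(0, 0) = 0
  z(8, 0) = -40  ←
  z(0, 4) = 8
The minimum is at p = 8, q = 0.

(8, 0)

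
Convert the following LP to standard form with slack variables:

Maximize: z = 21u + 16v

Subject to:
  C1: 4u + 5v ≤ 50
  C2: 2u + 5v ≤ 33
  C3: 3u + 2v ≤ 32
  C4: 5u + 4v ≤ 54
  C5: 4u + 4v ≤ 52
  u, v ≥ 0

max z = 21u + 16v

s.t.
  4u + 5v + s1 = 50
  2u + 5v + s2 = 33
  3u + 2v + s3 = 32
  5u + 4v + s4 = 54
  4u + 4v + s5 = 52
  u, v, s1, s2, s3, s4, s5 ≥ 0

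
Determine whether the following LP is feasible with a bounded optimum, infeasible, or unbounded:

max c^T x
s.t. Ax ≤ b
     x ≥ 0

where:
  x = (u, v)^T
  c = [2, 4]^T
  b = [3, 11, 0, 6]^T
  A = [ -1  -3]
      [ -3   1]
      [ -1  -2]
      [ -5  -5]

Unbounded (objective can increase without bound)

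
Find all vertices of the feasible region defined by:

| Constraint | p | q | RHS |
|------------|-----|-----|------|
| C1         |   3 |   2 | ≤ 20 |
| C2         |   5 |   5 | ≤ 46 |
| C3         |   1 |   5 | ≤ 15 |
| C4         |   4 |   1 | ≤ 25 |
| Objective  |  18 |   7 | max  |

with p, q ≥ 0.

(0, 0), (6.25, 0), (6, 1), (5.385, 1.923), (0, 3)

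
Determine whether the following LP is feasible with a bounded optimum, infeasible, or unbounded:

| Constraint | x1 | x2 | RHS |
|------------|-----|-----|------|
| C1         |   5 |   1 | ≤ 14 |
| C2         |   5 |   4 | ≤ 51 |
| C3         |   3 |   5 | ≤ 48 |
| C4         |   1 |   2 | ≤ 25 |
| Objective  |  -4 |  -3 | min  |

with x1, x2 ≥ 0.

Feasible with a bounded optimal solution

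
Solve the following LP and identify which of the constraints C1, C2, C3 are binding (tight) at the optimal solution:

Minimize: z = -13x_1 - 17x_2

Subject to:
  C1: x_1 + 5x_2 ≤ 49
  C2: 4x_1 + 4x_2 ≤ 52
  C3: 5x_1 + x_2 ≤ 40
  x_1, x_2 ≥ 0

At x_1 = 4, x_2 = 9, compute slack b - a·x for each constraint:
  C1: 49 − 49 = 0  (binding)
  C2: 52 − 52 = 0  (binding)
  C3: 40 − 29 = 11  (slack)

Optimal: x_1 = 4, x_2 = 9
Binding: C1, C2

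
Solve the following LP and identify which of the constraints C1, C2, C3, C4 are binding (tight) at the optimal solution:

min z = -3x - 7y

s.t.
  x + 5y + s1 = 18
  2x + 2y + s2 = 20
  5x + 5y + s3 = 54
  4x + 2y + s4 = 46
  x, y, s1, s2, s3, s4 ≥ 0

At x = 8, y = 2, compute slack b - a·x for each constraint:
  C1: 18 − 18 = 0  (binding)
  C2: 20 − 20 = 0  (binding)
  C3: 54 − 50 = 4  (slack)
  C4: 46 − 36 = 10  (slack)

Optimal: x = 8, y = 2
Binding: C1, C2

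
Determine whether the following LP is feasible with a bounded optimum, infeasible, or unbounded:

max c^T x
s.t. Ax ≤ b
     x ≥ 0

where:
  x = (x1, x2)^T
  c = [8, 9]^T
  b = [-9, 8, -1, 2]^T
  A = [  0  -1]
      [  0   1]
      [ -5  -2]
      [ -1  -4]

Infeasible (no feasible solution exists)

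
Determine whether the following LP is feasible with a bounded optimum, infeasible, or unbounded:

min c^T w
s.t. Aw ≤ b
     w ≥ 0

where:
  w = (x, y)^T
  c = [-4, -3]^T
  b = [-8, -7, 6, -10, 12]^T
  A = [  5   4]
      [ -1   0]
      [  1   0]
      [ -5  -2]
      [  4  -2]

Infeasible (no feasible solution exists)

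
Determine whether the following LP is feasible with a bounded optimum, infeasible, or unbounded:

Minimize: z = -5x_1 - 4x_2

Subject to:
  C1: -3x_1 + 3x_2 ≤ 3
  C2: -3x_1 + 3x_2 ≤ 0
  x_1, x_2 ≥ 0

Unbounded (objective can decrease without bound)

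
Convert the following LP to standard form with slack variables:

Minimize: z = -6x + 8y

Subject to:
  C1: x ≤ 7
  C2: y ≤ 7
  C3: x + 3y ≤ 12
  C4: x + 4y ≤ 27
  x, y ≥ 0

min z = -6x + 8y

s.t.
  x + s1 = 7
  y + s2 = 7
  x + 3y + s3 = 12
  x + 4y + s4 = 27
  x, y, s1, s2, s3, s4 ≥ 0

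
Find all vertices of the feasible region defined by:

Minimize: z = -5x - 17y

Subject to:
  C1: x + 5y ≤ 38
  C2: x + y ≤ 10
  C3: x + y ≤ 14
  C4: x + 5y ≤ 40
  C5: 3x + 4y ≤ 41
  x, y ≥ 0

(0, 0), (10, 0), (3, 7), (0, 7.6)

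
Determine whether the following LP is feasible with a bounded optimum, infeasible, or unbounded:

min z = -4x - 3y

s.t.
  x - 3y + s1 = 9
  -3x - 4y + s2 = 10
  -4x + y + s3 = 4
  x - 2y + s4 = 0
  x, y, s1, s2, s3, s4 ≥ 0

Unbounded (objective can decrease without bound)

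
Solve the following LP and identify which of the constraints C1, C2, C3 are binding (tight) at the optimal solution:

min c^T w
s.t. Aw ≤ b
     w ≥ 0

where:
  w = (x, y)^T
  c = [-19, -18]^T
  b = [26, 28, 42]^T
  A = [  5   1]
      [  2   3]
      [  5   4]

At x = 2, y = 8, compute slack b - a·x for each constraint:
  C1: 26 − 18 = 8  (slack)
  C2: 28 − 28 = 0  (binding)
  C3: 42 − 42 = 0  (binding)

Optimal: x = 2, y = 8
Binding: C2, C3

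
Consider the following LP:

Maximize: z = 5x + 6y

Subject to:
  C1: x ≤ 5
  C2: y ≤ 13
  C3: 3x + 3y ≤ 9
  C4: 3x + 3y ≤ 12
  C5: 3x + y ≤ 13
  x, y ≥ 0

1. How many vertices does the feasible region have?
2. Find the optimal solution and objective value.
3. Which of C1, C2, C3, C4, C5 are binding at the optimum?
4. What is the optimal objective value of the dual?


1. 3
2. x = 0, y = 3, z = 18
3. C3
4. 18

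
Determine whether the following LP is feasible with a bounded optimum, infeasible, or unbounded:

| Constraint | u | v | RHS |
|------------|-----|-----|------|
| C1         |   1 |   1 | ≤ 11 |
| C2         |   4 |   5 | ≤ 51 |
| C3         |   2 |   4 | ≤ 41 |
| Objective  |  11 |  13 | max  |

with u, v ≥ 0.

Feasible with a bounded optimal solution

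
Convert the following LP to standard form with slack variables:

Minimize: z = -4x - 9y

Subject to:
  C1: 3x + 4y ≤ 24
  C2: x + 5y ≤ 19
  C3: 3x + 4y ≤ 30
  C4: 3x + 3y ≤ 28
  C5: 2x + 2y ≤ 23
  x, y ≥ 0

min z = -4x - 9y

s.t.
  3x + 4y + s1 = 24
  x + 5y + s2 = 19
  3x + 4y + s3 = 30
  3x + 3y + s4 = 28
  2x + 2y + s5 = 23
  x, y, s1, s2, s3, s4, s5 ≥ 0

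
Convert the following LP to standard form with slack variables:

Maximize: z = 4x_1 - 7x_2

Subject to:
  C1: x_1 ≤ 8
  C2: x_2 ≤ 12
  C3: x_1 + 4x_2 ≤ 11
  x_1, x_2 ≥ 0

max z = 4x_1 - 7x_2

s.t.
  x_1 + s1 = 8
  x_2 + s2 = 12
  x_1 + 4x_2 + s3 = 11
  x_1, x_2, s1, s2, s3 ≥ 0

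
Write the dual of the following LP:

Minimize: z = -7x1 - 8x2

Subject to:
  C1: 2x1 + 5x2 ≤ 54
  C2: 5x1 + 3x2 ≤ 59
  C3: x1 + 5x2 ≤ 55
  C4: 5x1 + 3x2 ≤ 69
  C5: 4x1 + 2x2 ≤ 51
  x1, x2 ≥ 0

Primal min cᵀx s.t. Ax ≤ b, x ≥ 0  →  Dual max −bᵀy s.t. Aᵀy ≥ −c, y ≥ 0.

Maximize: z = -54y1 - 59y2 - 55y3 - 69y4 - 51y5

Subject to:
  2y1 + 5y2 + y3 + 5y4 + 4y5 ≥ 7
  5y1 + 3y2 + 5y3 + 3y4 + 2y5 ≥ 8
  y1, y2, y3, y4, y5 ≥ 0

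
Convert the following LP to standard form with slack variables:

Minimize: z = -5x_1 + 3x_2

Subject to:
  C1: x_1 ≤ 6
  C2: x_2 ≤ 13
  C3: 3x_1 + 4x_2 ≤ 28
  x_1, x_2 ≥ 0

min z = -5x_1 + 3x_2

s.t.
  x_1 + s1 = 6
  x_2 + s2 = 13
  3x_1 + 4x_2 + s3 = 28
  x_1, x_2, s1, s2, s3 ≥ 0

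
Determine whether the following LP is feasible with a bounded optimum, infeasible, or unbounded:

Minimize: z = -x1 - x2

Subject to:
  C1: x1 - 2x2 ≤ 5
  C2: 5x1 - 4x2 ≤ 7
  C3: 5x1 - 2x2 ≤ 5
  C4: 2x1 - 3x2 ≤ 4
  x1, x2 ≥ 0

Unbounded (objective can decrease without bound)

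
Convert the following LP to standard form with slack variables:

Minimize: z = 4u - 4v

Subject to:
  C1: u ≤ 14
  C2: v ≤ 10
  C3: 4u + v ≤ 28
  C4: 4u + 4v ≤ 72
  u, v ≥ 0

min z = 4u - 4v

s.t.
  u + s1 = 14
  v + s2 = 10
  4u + v + s3 = 28
  4u + 4v + s4 = 72
  u, v, s1, s2, s3, s4 ≥ 0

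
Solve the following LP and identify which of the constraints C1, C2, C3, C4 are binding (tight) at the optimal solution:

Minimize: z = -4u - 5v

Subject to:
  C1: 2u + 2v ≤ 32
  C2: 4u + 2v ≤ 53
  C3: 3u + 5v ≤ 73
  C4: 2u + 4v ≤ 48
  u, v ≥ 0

At u = 8, v = 8, compute slack b - a·x for each constraint:
  C1: 32 − 32 = 0  (binding)
  C2: 53 − 48 = 5  (slack)
  C3: 73 − 64 = 9  (slack)
  C4: 48 − 48 = 0  (binding)

Optimal: u = 8, v = 8
Binding: C1, C4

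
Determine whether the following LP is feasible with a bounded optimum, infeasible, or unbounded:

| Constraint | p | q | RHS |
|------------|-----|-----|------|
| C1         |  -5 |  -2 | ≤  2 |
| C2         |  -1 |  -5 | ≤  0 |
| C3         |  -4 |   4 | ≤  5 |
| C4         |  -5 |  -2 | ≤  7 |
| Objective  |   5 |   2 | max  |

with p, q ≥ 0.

Unbounded (objective can increase without bound)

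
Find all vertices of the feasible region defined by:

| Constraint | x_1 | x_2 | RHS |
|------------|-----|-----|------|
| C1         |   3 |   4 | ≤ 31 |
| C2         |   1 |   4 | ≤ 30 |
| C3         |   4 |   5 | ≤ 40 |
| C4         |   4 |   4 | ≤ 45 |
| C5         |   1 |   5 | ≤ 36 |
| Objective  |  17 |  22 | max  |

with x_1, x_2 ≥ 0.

(0, 0), (10, 0), (5, 4), (1, 7), (0, 7.2)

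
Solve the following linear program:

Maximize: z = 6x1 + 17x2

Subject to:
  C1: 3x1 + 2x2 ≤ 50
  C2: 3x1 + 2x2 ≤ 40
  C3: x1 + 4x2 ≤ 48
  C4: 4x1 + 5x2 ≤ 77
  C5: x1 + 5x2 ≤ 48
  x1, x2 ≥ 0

Evaluate the objective at each vertex of the feasible region:
  z(0, 0) = 0
  z(13.33, 0) = 80
  z(8, 8) = 184  ←
  z(0, 9.6) = 163.2
The maximum is at x1 = 8, x2 = 8.

x1 = 8, x2 = 8, z = 184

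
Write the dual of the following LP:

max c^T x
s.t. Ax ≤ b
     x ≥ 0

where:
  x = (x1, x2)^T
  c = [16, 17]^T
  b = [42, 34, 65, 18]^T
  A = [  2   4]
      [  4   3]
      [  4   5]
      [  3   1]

Primal max cᵀx s.t. Ax ≤ b, x ≥ 0  →  Dual min bᵀy s.t. Aᵀy ≥ c, y ≥ 0.

Minimize: z = 42y1 + 34y2 + 65y3 + 18y4

Subject to:
  2y1 + 4y2 + 4y3 + 3y4 ≥ 16
  4y1 + 3y2 + 5y3 + y4 ≥ 17
  y1, y2, y3, y4 ≥ 0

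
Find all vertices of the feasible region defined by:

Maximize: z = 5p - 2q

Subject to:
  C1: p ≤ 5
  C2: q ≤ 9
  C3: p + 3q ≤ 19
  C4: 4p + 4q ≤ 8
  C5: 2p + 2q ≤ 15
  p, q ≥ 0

(0, 0), (2, 0), (0, 2)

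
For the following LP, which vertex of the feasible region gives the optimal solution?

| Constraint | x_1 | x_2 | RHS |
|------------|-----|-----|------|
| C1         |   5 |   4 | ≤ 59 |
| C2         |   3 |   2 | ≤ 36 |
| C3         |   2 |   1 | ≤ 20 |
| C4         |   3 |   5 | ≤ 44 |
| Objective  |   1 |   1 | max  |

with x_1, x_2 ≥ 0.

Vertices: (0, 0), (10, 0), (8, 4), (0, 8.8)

Evaluate the objective at each vertex of the feasible region:
  z(0, 0) = 0
  z(10, 0) = 10
  z(8, 4) = 12  ←
  z(0, 8.8) = 8.8
The maximum is at x_1 = 8, x_2 = 4.

(8, 4)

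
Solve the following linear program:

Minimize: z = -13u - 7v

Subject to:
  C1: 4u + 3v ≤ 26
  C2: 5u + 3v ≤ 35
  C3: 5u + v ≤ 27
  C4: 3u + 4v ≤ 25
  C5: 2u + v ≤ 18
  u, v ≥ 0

Evaluate the objective at each vertex of the feasible region:
  z(0, 0) = 0
  z(5.4, 0) = -70.2
  z(5, 2) = -79  ←
  z(4.143, 3.143) = -75.86
  z(0, 6.25) = -43.75
The minimum is at u = 5, v = 2.

u = 5, v = 2, z = -79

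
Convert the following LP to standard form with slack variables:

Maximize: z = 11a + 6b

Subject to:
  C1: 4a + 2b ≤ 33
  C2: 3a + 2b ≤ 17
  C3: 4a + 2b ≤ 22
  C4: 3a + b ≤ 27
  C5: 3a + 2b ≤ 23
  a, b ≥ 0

max z = 11a + 6b

s.t.
  4a + 2b + s1 = 33
  3a + 2b + s2 = 17
  4a + 2b + s3 = 22
  3a + b + s4 = 27
  3a + 2b + s5 = 23
  a, b, s1, s2, s3, s4, s5 ≥ 0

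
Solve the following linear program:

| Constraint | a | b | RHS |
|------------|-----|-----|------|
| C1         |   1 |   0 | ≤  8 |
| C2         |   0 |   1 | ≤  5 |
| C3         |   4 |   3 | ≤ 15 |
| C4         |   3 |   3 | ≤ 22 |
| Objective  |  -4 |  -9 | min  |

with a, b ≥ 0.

Evaluate the objective at each vertex of the feasible region:
  z(0, 0) = 0
  z(3.75, 0) = -15
  z(0, 5) = -45  ←
The minimum is at a = 0, b = 5.

a = 0, b = 5, z = -45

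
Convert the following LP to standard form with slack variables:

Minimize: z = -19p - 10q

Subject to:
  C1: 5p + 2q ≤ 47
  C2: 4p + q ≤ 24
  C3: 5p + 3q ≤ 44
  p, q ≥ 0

min z = -19p - 10q

s.t.
  5p + 2q + s1 = 47
  4p + q + s2 = 24
  5p + 3q + s3 = 44
  p, q, s1, s2, s3 ≥ 0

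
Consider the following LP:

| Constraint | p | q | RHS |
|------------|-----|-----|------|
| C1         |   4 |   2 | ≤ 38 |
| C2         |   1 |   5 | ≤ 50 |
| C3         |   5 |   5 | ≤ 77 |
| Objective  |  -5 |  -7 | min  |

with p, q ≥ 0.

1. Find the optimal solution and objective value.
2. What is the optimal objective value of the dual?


1. p = 5, q = 9, z = -88
2. -88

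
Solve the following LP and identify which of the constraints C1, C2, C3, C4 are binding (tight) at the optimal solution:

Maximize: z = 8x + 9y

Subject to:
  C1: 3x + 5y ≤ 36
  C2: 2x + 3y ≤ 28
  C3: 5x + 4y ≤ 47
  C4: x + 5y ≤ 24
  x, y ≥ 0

At x = 7, y = 3, compute slack b - a·x for each constraint:
  C1: 36 − 36 = 0  (binding)
  C2: 28 − 23 = 5  (slack)
  C3: 47 − 47 = 0  (binding)
  C4: 24 − 22 = 2  (slack)

Optimal: x = 7, y = 3
Binding: C1, C3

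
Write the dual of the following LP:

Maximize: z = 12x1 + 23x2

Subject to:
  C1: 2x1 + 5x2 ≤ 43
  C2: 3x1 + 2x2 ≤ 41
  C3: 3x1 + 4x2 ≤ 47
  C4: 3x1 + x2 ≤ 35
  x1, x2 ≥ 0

Primal max cᵀx s.t. Ax ≤ b, x ≥ 0  →  Dual min bᵀy s.t. Aᵀy ≥ c, y ≥ 0.

Minimize: z = 43y1 + 41y2 + 47y3 + 35y4

Subject to:
  2y1 + 3y2 + 3y3 + 3y4 ≥ 12
  5y1 + 2y2 + 4y3 + y4 ≥ 23
  y1, y2, y3, y4 ≥ 0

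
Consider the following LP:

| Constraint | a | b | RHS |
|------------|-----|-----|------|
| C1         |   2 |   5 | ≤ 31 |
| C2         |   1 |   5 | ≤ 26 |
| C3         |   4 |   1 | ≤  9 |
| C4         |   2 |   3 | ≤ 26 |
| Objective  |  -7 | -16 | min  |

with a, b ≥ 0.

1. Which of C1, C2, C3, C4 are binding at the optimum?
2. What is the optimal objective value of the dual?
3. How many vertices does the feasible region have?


1. C2, C3
2. -87
3. 4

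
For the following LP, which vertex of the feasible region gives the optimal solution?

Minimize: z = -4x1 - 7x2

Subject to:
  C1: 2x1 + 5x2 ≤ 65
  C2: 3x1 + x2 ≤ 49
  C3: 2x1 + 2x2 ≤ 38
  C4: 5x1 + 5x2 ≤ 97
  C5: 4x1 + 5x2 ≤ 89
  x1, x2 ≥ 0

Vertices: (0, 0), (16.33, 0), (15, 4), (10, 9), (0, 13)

Evaluate the objective at each vertex of the feasible region:
  z(0, 0) = 0
  z(16.33, 0) = -65.33
  z(15, 4) = -88
  z(10, 9) = -103  ←
  z(0, 13) = -91
The minimum is at x1 = 10, x2 = 9.

(10, 9)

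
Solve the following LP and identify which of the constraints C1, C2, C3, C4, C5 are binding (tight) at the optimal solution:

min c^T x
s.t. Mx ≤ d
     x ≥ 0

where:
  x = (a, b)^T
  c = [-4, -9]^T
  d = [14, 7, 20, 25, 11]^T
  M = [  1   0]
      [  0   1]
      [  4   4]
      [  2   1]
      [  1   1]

At a = 0, b = 5, compute slack b - a·x for each constraint:
  C1: 14 − 0 = 14  (slack)
  C2: 7 − 5 = 2  (slack)
  C3: 20 − 20 = 0  (binding)
  C4: 25 − 5 = 20  (slack)
  C5: 11 − 5 = 6  (slack)

Optimal: a = 0, b = 5
Binding: C3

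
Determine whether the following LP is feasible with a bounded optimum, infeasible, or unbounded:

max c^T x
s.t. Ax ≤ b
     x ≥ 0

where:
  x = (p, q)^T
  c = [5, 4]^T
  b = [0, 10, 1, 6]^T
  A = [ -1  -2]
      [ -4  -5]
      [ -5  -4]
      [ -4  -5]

Unbounded (objective can increase without bound)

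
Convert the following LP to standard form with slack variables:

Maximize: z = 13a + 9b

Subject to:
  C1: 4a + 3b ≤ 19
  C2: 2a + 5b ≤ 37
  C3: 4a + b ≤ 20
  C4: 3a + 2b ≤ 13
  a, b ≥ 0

max z = 13a + 9b

s.t.
  4a + 3b + s1 = 19
  2a + 5b + s2 = 37
  4a + b + s3 = 20
  3a + 2b + s4 = 13
  a, b, s1, s2, s3, s4 ≥ 0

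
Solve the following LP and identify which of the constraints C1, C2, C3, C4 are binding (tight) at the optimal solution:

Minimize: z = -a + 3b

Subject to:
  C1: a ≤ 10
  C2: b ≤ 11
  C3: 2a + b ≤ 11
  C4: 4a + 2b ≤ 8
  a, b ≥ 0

At a = 2, b = 0, compute slack b - a·x for each constraint:
  C1: 10 − 2 = 8  (slack)
  C2: 11 − 0 = 11  (slack)
  C3: 11 − 4 = 7  (slack)
  C4: 8 − 8 = 0  (binding)

Optimal: a = 2, b = 0
Binding: C4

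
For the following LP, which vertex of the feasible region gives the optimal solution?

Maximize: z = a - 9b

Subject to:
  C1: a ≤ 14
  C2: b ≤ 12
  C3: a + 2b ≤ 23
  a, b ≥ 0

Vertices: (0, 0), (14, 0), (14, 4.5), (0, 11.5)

Evaluate the objective at each vertex of the feasible region:
  z(0, 0) = 0
  z(14, 0) = 14  ←
  z(14, 4.5) = -26.5
  z(0, 11.5) = -103.5
The maximum is at a = 14, b = 0.

(14, 0)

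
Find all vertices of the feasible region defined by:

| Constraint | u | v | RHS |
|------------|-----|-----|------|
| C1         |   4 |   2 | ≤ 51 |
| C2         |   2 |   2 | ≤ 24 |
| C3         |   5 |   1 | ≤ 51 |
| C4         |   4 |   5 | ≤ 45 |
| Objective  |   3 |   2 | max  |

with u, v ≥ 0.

(0, 0), (10.2, 0), (10, 1), (0, 9)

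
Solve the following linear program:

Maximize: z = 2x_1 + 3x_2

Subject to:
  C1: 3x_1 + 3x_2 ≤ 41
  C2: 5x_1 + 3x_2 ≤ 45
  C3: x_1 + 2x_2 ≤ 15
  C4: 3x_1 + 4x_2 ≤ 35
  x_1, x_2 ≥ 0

Evaluate the objective at each vertex of the feasible region:
  z(0, 0) = 0
  z(9, 0) = 18
  z(6.818, 3.636) = 24.55
  z(5, 5) = 25  ←
  z(0, 7.5) = 22.5
The maximum is at x_1 = 5, x_2 = 5.

x_1 = 5, x_2 = 5, z = 25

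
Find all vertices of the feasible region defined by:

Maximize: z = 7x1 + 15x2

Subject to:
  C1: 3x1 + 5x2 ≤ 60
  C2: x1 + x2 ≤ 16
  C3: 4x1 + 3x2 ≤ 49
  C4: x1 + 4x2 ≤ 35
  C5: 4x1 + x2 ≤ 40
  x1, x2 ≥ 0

(0, 0), (10, 0), (8.875, 4.5), (7, 7), (0, 8.75)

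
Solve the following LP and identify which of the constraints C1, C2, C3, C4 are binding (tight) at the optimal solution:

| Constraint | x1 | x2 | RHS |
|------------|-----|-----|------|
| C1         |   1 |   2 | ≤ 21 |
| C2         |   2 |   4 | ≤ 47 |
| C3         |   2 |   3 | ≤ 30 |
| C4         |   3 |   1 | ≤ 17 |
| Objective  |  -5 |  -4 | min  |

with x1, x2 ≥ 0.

At x1 = 3, x2 = 8, compute slack b - a·x for each constraint:
  C1: 21 − 19 = 2  (slack)
  C2: 47 − 38 = 9  (slack)
  C3: 30 − 30 = 0  (binding)
  C4: 17 − 17 = 0  (binding)

Optimal: x1 = 3, x2 = 8
Binding: C3, C4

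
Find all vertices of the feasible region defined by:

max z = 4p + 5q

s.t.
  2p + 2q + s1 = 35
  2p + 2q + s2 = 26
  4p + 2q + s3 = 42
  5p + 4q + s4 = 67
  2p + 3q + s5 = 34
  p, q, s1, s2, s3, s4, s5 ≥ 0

(0, 0), (10.5, 0), (8, 5), (5, 8), (0, 11.33)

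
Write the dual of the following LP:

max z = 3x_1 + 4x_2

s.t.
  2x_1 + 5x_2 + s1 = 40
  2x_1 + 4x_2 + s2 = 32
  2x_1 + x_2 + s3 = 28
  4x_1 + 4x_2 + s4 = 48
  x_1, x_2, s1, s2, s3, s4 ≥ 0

Primal max cᵀx s.t. Ax ≤ b, x ≥ 0  →  Dual min bᵀy s.t. Aᵀy ≥ c, y ≥ 0.

Minimize: z = 40y1 + 32y2 + 28y3 + 48y4

Subject to:
  2y1 + 2y2 + 2y3 + 4y4 ≥ 3
  5y1 + 4y2 + y3 + 4y4 ≥ 4
  y1, y2, y3, y4 ≥ 0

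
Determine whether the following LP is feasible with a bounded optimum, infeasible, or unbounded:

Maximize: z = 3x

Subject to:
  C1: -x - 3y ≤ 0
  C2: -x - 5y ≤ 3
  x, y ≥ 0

Unbounded (objective can increase without bound)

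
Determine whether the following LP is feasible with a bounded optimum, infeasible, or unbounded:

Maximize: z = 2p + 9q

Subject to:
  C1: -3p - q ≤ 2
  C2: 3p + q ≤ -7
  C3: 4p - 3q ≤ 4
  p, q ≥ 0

Infeasible (no feasible solution exists)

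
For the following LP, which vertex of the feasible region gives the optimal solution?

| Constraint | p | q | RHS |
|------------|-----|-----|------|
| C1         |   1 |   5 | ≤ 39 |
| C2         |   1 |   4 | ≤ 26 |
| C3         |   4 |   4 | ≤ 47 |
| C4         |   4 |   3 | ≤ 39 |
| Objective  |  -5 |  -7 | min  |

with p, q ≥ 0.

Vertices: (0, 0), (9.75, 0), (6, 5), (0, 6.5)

Evaluate the objective at each vertex of the feasible region:
  z(0, 0) = 0
  z(9.75, 0) = -48.75
  z(6, 5) = -65  ←
  z(0, 6.5) = -45.5
The minimum is at p = 6, q = 5.

(6, 5)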